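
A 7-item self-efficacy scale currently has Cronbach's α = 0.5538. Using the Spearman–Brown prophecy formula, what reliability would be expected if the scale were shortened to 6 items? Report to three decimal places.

predicted reliability = 0.515

Length factor m = 6/7 = 0.8571
α' = m·α / (1 − (1−m)·α)
   = 6/7 × 0.5538 / (1 − (1 − 6/7) × 0.5538)
   = 0.4747 / 0.9209 = 0.515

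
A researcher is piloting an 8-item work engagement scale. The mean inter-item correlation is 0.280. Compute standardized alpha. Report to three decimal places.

α = 0.757

Standardized α = k·r̄ / (1 + (k−1)·r̄) = 8 × 0.280 / (1 + 7 × 0.280)
  = 2.2400 / 2.9600 = 0.757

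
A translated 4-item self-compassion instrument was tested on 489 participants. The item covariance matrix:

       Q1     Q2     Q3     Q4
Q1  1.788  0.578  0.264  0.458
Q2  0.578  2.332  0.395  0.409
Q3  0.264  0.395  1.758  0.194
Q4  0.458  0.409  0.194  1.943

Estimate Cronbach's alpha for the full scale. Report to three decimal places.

Σσ²ᵢ = 1.788 + 2.332 + 1.758 + 1.943 = 7.821
Σ_{i<j} σ_ij = 2.298
σ²_T = 7.821 + 2 × 2.298 = 12.417
α = (k/(k−1))·(1 − Σσ²ᵢ/σ²_T) = (4/3)·(1 − 7.821/12.417) = 0.494

α = 0.494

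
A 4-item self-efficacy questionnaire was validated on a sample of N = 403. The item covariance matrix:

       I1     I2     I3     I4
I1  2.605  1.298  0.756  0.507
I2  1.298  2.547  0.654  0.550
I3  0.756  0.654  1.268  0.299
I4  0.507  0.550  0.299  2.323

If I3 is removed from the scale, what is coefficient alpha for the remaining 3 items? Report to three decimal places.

coefficient alpha = 0.580

Remaining items: I1, I2, I4 (k = 3).
Σσᵢ² = 2.605 + 2.547 + 2.323 = 7.475
Var(T) = 7.475 + 2 × 2.355 = 12.185
α (item deleted) = (3/2)·(1 − 7.475/12.185) = 0.580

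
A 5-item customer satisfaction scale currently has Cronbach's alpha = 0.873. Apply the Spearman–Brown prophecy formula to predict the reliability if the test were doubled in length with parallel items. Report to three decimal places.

Length factor m = 2
α' = m·α / (1 + (m−1)·α)
   = 2 × 0.873 / (1 + (2 − 1) × 0.873)
   = 1.7460 / 1.8730 = 0.932

predicted reliability = 0.932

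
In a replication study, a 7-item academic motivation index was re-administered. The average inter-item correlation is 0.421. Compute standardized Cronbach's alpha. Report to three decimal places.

Standardized α = k·r̄ / (1 + (k−1)·r̄) = 7 × 0.421 / (1 + 6 × 0.421)
  = 2.9470 / 3.5260 = 0.836

standardized Cronbach's alpha = 0.836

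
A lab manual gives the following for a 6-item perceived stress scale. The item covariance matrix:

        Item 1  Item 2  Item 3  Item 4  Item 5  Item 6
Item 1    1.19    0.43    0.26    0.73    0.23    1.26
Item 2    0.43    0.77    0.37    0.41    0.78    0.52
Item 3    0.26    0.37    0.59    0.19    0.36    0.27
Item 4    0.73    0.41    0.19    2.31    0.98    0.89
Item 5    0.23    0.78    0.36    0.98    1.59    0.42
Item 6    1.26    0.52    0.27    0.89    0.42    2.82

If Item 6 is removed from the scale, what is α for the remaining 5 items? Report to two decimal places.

Remaining items: Item 1, Item 2, Item 3, Item 4, Item 5 (k = 5).
sum of item variances = 1.19 + 0.77 + 0.59 + 2.31 + 1.59 = 6.45
σ²_T = 6.45 + 2 × 4.74 = 15.93
α (item deleted) = (5/4)·(1 − 6.45/15.93) = 0.74

α = 0.74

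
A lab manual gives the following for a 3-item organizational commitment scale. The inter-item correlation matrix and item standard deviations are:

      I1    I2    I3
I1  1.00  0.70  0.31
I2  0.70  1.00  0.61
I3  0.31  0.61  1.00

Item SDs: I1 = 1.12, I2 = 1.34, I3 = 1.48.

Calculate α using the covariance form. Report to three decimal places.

α = 0.771

Σσ²ᵢ = 1.12² + 1.34² + 1.48² = 5.2404
Covariances σ_ij = r_ij · s_i · s_j:
  σ(I1,I2) = 0.70 × 1.12 × 1.34 = 1.0506
  σ(I1,I3) = 0.31 × 1.12 × 1.48 = 0.5139
  σ(I2,I3) = 0.61 × 1.34 × 1.48 = 1.2098
σ²_T = Σσ²ᵢ + 2·Σσ_ij = 5.2404 + 2 × 2.7743 = 10.7890
α = (3/2)·(1 − 5.2404/10.7890) = 0.771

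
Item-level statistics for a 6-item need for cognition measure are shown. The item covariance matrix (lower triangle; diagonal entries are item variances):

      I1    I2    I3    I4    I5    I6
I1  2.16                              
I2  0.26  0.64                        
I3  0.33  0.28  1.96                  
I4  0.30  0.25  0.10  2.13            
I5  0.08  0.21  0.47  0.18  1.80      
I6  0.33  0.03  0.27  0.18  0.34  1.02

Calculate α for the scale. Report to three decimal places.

Σσ²ᵢ = 2.16 + 0.64 + 1.96 + 2.13 + 1.80 + 1.02 = 9.71
Σ_{i<j} σ_ij = 3.61
σ²_T = 9.71 + 2 × 3.61 = 16.93
α = (k/(k−1))·(1 − Σσ²ᵢ/σ²_T) = (6/5)·(1 − 9.71/16.93) = 0.512

α = 0.512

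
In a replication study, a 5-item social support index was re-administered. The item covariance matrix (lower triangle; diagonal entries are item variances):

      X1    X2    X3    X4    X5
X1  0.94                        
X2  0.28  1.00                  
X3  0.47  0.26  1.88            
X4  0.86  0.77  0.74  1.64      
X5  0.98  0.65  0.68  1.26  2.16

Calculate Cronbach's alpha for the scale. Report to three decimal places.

sum of item variances = 0.94 + 1.00 + 1.88 + 1.64 + 2.16 = 7.62
Sum of the distinct covariances = 6.95
σ²_total = 7.62 + 2 × 6.95 = 21.52
α = (k/(k−1))·(1 − sum of item variances/σ²_total) = (5/4)·(1 − 7.62/21.52) = 0.807

α = 0.807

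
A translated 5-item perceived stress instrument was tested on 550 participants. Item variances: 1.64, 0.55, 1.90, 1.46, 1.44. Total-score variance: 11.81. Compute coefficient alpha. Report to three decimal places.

Σσᵢ² = 1.64 + 0.55 + 1.90 + 1.46 + 1.44 = 6.99
α = (k/(k−1))·(1 − Σσᵢ²/σ²_T) = (5/4)·(1 − 6.99/11.81) = 0.510

α = 0.510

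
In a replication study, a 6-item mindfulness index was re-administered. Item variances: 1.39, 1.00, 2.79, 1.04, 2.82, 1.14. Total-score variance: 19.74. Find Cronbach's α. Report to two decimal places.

sum of item variances = 1.39 + 1.00 + 2.79 + 1.04 + 2.82 + 1.14 = 10.18
α = (k/(k−1))·(1 − sum of item variances/σ²_total) = (6/5)·(1 − 10.18/19.74) = 0.58

α = 0.58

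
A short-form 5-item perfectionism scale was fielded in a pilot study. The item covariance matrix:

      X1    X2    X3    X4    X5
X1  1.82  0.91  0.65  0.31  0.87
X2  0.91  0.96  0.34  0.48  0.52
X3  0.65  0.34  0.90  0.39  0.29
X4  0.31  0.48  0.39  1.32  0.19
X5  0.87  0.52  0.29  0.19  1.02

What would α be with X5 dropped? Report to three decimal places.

Remaining items: X1, X2, X3, X4 (k = 4).
Σσ²ᵢ = 1.82 + 0.96 + 0.90 + 1.32 = 5.00
σ²_T = 5.00 + 2 × 3.08 = 11.16
α (item deleted) = (4/3)·(1 − 5.00/11.16) = 0.736

α = 0.736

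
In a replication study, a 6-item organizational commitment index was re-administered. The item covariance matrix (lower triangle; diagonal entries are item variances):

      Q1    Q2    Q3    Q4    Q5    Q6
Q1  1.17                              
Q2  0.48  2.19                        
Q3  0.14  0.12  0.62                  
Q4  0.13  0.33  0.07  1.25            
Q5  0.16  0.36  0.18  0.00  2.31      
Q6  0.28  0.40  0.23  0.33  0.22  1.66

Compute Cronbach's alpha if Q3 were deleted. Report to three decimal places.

α = 0.482

Remaining items: Q1, Q2, Q4, Q5, Q6 (k = 5).
ΣVar(i) = 1.17 + 2.19 + 1.25 + 2.31 + 1.66 = 8.58
Var(T) = 8.58 + 2 × 2.69 = 13.96
α (item deleted) = (5/4)·(1 − 8.58/13.96) = 0.482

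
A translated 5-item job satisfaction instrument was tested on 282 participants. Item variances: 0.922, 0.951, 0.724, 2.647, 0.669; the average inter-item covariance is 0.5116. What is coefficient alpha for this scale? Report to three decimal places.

coefficient alpha = 0.792

ΣVar(i) = 0.922 + 0.951 + 0.724 + 2.647 + 0.669 = 5.913
Sum of the 10 distinct covariances = 10 × 0.5116 = 5.1160
Var(T) = ΣVar(i) + 2·Σcov = 5.913 + 2 × 5.1160 = 16.1450
α = (5/4)·(1 − 5.913/16.1450) = 0.792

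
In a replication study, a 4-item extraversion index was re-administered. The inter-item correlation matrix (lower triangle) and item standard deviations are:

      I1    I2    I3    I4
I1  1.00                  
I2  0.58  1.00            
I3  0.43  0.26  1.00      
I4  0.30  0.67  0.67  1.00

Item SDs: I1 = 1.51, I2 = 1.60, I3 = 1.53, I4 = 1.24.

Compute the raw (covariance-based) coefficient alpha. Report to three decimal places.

α = 0.783

Σσ²ᵢ = 1.51² + 1.60² + 1.53² + 1.24² = 8.7186
Covariances σ_ij = r_ij · s_i · s_j:
  σ(I1,I2) = 0.58 × 1.51 × 1.60 = 1.4013
  σ(I1,I3) = 0.43 × 1.51 × 1.53 = 0.9934
  σ(I1,I4) = 0.30 × 1.51 × 1.24 = 0.5617
  σ(I2,I3) = 0.26 × 1.60 × 1.53 = 0.6365
  σ(I2,I4) = 0.67 × 1.60 × 1.24 = 1.3293
  σ(I3,I4) = 0.67 × 1.53 × 1.24 = 1.2711
σ²_T = Σσ²ᵢ + 2·Σσ_ij = 8.7186 + 2 × 6.1933 = 21.1052
α = (4/3)·(1 − 8.7186/21.1052) = 0.783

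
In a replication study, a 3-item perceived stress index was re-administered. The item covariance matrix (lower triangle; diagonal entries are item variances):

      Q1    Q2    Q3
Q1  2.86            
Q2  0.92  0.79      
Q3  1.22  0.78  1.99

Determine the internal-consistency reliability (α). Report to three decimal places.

α = 0.763

Σσᵢ² = 2.86 + 0.79 + 1.99 = 5.64
Sum of off-diagonal covariances = 2.92
σ²_total = 5.64 + 2 × 2.92 = 11.48
α = (k/(k−1))·(1 − Σσᵢ²/σ²_total) = (3/2)·(1 − 5.64/11.48) = 0.763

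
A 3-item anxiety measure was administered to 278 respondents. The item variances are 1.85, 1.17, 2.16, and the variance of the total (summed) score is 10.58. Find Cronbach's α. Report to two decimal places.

Σσ²ᵢ = 1.85 + 1.17 + 2.16 = 5.18
α = (k/(k−1))·(1 − Σσ²ᵢ/σ²_total) = (3/2)·(1 − 5.18/10.58) = 0.77

α = 0.77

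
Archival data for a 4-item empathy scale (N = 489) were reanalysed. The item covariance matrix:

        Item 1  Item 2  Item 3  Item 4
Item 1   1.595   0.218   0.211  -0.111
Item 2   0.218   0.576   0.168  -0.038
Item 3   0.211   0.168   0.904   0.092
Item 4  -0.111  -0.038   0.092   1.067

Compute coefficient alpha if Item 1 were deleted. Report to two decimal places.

Remaining items: Item 2, Item 3, Item 4 (k = 3).
Σσ²ᵢ = 0.576 + 0.904 + 1.067 = 2.547
Var(T) = 2.547 + 2 × 0.222 = 2.991
α (item deleted) = (3/2)·(1 − 2.547/2.991) = 0.22

coefficient alpha = 0.22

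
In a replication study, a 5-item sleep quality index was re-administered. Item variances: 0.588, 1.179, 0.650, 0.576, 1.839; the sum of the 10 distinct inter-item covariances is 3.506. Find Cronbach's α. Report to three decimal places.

Σσ²ᵢ = 0.588 + 1.179 + 0.650 + 0.576 + 1.839 = 4.832
Sum of distinct covariances = 3.506
σ²_T = Σσ²ᵢ + 2·Σcov = 4.832 + 2 × 3.506 = 11.844
α = (5/4)·(1 − 4.832/11.844) = 0.740

α = 0.740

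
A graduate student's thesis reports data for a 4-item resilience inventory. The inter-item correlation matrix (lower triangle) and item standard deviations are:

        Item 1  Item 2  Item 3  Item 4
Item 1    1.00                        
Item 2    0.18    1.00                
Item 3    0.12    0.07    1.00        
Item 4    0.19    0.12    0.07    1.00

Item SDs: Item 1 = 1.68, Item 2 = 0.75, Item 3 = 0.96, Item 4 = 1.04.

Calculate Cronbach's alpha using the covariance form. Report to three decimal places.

α = 0.352

Σσ²ᵢ = 1.68² + 0.75² + 0.96² + 1.04² = 5.3881
Covariances σ_ij = r_ij · s_i · s_j:
  σ(Item 1,Item 2) = 0.18 × 1.68 × 0.75 = 0.2268
  σ(Item 1,Item 3) = 0.12 × 1.68 × 0.96 = 0.1935
  σ(Item 1,Item 4) = 0.19 × 1.68 × 1.04 = 0.3320
  σ(Item 2,Item 3) = 0.07 × 0.75 × 0.96 = 0.0504
  σ(Item 2,Item 4) = 0.12 × 0.75 × 1.04 = 0.0936
  σ(Item 3,Item 4) = 0.07 × 0.96 × 1.04 = 0.0699
σ²_T = Σσ²ᵢ + 2·Σσ_ij = 5.3881 + 2 × 0.9662 = 7.3205
α = (4/3)·(1 − 5.3881/7.3205) = 0.352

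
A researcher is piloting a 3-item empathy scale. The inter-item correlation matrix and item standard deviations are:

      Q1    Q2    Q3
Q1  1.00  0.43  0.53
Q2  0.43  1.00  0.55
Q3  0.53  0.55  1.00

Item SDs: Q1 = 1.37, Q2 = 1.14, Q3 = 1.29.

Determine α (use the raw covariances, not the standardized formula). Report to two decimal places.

α = 0.75

Σσ²ᵢ = 1.37² + 1.14² + 1.29² = 4.8406
Covariances σ_ij = r_ij · s_i · s_j:
  σ(Q1,Q2) = 0.43 × 1.37 × 1.14 = 0.6716
  σ(Q1,Q3) = 0.53 × 1.37 × 1.29 = 0.9367
  σ(Q2,Q3) = 0.55 × 1.14 × 1.29 = 0.8088
σ²_T = Σσ²ᵢ + 2·Σσ_ij = 4.8406 + 2 × 2.4171 = 9.6748
α = (3/2)·(1 − 4.8406/9.6748) = 0.75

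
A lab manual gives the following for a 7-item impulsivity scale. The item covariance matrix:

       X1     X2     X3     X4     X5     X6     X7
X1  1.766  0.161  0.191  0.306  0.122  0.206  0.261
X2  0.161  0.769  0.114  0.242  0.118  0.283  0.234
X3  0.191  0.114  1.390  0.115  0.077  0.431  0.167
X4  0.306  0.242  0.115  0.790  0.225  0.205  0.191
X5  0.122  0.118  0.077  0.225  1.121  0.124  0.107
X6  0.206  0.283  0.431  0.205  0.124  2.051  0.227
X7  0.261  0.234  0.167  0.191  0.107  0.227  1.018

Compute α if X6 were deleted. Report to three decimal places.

Remaining items: X1, X2, X3, X4, X5, X7 (k = 6).
Σσᵢ² = 1.766 + 0.769 + 1.390 + 0.790 + 1.121 + 1.018 = 6.854
total variance = 6.854 + 2 × 2.631 = 12.116
α (item deleted) = (6/5)·(1 − 6.854/12.116) = 0.521

α = 0.521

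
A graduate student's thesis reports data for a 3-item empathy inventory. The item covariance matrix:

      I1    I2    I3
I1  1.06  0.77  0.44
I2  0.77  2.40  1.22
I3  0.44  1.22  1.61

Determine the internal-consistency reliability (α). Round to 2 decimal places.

α = 0.73

Σσᵢ² = 1.06 + 2.40 + 1.61 = 5.07
Sum of off-diagonal covariances = 2.43
Var(T) = 5.07 + 2 × 2.43 = 9.93
α = (k/(k−1))·(1 − Σσᵢ²/Var(T)) = (3/2)·(1 − 5.07/9.93) = 0.73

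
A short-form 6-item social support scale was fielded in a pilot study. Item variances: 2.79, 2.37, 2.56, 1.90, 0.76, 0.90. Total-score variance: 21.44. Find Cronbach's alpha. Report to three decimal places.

sum of item variances = 2.79 + 2.37 + 2.56 + 1.90 + 0.76 + 0.90 = 11.28
α = (k/(k−1))·(1 − sum of item variances/σ²_T) = (6/5)·(1 − 11.28/21.44) = 0.569

α = 0.569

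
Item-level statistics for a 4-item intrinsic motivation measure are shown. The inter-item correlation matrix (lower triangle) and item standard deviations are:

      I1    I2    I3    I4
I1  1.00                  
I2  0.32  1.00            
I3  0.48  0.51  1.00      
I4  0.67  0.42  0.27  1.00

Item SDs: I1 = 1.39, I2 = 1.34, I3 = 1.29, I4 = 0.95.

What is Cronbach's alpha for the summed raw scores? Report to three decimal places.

Σσ²ᵢ = 1.39² + 1.34² + 1.29² + 0.95² = 6.2943
Covariances σ_ij = r_ij · s_i · s_j:
  σ(I1,I2) = 0.32 × 1.39 × 1.34 = 0.5960
  σ(I1,I3) = 0.48 × 1.39 × 1.29 = 0.8607
  σ(I1,I4) = 0.67 × 1.39 × 0.95 = 0.8847
  σ(I2,I3) = 0.51 × 1.34 × 1.29 = 0.8816
  σ(I2,I4) = 0.42 × 1.34 × 0.95 = 0.5347
  σ(I3,I4) = 0.27 × 1.29 × 0.95 = 0.3309
σ²_T = Σσ²ᵢ + 2·Σσ_ij = 6.2943 + 2 × 4.0886 = 14.4715
α = (4/3)·(1 − 6.2943/14.4715) = 0.753

α = 0.753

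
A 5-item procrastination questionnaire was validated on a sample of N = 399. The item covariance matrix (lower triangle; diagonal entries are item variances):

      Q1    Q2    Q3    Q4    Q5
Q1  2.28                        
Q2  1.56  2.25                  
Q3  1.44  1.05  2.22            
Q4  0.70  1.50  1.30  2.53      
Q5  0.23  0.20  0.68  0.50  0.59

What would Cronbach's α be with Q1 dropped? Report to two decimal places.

Cronbach's α = 0.77

Remaining items: Q2, Q3, Q4, Q5 (k = 4).
sum of item variances = 2.25 + 2.22 + 2.53 + 0.59 = 7.59
σ²_T = 7.59 + 2 × 5.23 = 18.05
α (item deleted) = (4/3)·(1 − 7.59/18.05) = 0.77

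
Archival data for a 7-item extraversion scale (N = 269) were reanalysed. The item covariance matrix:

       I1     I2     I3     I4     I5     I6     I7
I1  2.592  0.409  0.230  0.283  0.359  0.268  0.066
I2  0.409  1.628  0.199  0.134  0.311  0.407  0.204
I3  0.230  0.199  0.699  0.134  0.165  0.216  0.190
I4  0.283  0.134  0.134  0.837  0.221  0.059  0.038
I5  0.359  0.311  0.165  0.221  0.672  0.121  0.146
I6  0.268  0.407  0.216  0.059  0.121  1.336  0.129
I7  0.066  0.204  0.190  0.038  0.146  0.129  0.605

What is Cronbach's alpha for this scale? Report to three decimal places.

Σσᵢ² = 2.592 + 1.628 + 0.699 + 0.837 + 0.672 + 1.336 + 0.605 = 8.369
Σ_{i<j} σ_ij = 4.289
Var(T) = 8.369 + 2 × 4.289 = 16.947
α = (k/(k−1))·(1 − Σσᵢ²/Var(T)) = (7/6)·(1 − 8.369/16.947) = 0.591

α = 0.591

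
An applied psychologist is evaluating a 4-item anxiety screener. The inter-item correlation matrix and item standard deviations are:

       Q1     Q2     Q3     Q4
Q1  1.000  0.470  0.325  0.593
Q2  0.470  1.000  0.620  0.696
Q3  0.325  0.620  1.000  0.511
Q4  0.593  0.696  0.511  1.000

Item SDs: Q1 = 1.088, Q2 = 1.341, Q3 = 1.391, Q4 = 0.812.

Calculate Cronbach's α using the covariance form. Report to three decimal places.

Σσ²ᵢ = 1.088² + 1.341² + 1.391² + 0.812² = 5.5762
Covariances σ_ij = r_ij · s_i · s_j:
  σ(Q1,Q2) = 0.470 × 1.088 × 1.341 = 0.6857
  σ(Q1,Q3) = 0.325 × 1.088 × 1.391 = 0.4919
  σ(Q1,Q4) = 0.593 × 1.088 × 0.812 = 0.5239
  σ(Q2,Q3) = 0.620 × 1.341 × 1.391 = 1.1565
  σ(Q2,Q4) = 0.696 × 1.341 × 0.812 = 0.7579
  σ(Q3,Q4) = 0.511 × 1.391 × 0.812 = 0.5772
σ²_T = Σσ²ᵢ + 2·Σσ_ij = 5.5762 + 2 × 4.1931 = 13.9624
α = (4/3)·(1 − 5.5762/13.9624) = 0.801

Cronbach's α = 0.801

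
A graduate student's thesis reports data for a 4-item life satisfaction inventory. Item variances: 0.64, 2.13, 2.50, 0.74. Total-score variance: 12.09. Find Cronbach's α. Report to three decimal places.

Σσ²ᵢ = 0.64 + 2.13 + 2.50 + 0.74 = 6.01
α = (k/(k−1))·(1 − Σσ²ᵢ/σ²_T) = (4/3)·(1 − 6.01/12.09) = 0.671

Cronbach's α = 0.671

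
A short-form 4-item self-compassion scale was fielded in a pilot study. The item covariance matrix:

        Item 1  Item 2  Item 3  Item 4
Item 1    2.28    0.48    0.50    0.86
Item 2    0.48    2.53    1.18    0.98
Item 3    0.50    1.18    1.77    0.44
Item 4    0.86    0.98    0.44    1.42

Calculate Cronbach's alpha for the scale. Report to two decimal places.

Cronbach's alpha = 0.70

Σσ²ᵢ = 2.28 + 2.53 + 1.77 + 1.42 = 8.00
Sum of off-diagonal covariances = 4.44
σ²_T = 8.00 + 2 × 4.44 = 16.88
α = (k/(k−1))·(1 − Σσ²ᵢ/σ²_T) = (4/3)·(1 − 8.00/16.88) = 0.70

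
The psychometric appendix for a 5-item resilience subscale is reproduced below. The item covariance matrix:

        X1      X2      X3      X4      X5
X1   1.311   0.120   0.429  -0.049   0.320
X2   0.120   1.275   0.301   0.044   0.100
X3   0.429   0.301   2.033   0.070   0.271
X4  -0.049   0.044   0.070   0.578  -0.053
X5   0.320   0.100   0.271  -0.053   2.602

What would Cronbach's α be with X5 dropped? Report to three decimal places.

Cronbach's α = 0.347

Remaining items: X1, X2, X3, X4 (k = 4).
sum of item variances = 1.311 + 1.275 + 2.033 + 0.578 = 5.197
σ²_total = 5.197 + 2 × 0.915 = 7.027
α (item deleted) = (4/3)·(1 − 5.197/7.027) = 0.347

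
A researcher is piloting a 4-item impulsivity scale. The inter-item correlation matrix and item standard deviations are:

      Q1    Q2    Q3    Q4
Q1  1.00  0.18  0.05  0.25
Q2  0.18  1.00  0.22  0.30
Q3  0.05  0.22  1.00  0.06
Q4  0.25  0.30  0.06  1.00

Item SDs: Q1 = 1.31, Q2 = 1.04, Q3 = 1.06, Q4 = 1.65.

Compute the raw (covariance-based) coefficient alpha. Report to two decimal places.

Σσ²ᵢ = 1.31² + 1.04² + 1.06² + 1.65² = 6.6438
Covariances σ_ij = r_ij · s_i · s_j:
  σ(Q1,Q2) = 0.18 × 1.31 × 1.04 = 0.2452
  σ(Q1,Q3) = 0.05 × 1.31 × 1.06 = 0.0694
  σ(Q1,Q4) = 0.25 × 1.31 × 1.65 = 0.5404
  σ(Q2,Q3) = 0.22 × 1.04 × 1.06 = 0.2425
  σ(Q2,Q4) = 0.30 × 1.04 × 1.65 = 0.5148
  σ(Q3,Q4) = 0.06 × 1.06 × 1.65 = 0.1049
σ²_T = Σσ²ᵢ + 2·Σσ_ij = 6.6438 + 2 × 1.7172 = 10.0782
α = (4/3)·(1 − 6.6438/10.0782) = 0.45

α = 0.45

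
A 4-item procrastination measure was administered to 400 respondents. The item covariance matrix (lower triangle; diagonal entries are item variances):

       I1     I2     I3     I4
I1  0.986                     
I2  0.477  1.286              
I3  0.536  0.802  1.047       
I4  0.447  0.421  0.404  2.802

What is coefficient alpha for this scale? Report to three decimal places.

α = 0.670

Σσᵢ² = 0.986 + 1.286 + 1.047 + 2.802 = 6.121
Sum of off-diagonal covariances = 3.087
Var(T) = 6.121 + 2 × 3.087 = 12.295
α = (k/(k−1))·(1 − Σσᵢ²/Var(T)) = (4/3)·(1 − 6.121/12.295) = 0.670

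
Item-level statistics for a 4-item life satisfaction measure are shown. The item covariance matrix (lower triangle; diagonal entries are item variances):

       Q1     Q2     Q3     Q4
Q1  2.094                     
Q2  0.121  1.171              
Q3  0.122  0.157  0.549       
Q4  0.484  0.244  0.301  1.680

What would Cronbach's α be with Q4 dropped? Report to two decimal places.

α = 0.26

Remaining items: Q1, Q2, Q3 (k = 3).
Σσ²ᵢ = 2.094 + 1.171 + 0.549 = 3.814
total variance = 3.814 + 2 × 0.400 = 4.614
α (item deleted) = (3/2)·(1 − 3.814/4.614) = 0.26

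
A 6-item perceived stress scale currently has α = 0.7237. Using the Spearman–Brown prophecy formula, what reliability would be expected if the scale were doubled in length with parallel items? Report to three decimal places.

Length factor m = 2
α' = m·α / (1 + (m−1)·α)
   = 2 × 0.7237 / (1 + (2 − 1) × 0.7237)
   = 1.4474 / 1.7237 = 0.840

predicted reliability = 0.840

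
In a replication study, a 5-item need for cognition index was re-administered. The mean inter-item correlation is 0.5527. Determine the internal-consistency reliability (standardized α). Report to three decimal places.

Standardized α = k·r̄ / (1 + (k−1)·r̄) = 5 × 0.5527 / (1 + 4 × 0.5527)
  = 2.7635 / 3.2108 = 0.861

standardized α = 0.861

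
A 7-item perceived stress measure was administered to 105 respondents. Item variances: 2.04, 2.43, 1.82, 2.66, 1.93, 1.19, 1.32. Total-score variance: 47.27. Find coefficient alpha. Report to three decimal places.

α = 0.836

Σσᵢ² = 2.04 + 2.43 + 1.82 + 2.66 + 1.93 + 1.19 + 1.32 = 13.39
α = (k/(k−1))·(1 − Σσᵢ²/σ²_total) = (7/6)·(1 − 13.39/47.27) = 0.836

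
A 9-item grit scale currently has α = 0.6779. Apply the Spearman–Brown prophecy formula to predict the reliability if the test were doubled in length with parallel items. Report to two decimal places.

predicted reliability = 0.81

Length factor m = 2
α' = m·α / (1 + (m−1)·α)
   = 2 × 0.6779 / (1 + (2 − 1) × 0.6779)
   = 1.3558 / 1.6779 = 0.81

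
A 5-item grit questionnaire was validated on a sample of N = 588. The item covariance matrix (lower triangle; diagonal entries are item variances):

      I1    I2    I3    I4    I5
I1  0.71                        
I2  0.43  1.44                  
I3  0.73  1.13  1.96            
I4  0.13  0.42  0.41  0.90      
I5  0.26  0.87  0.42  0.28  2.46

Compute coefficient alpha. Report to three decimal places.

Σσ²ᵢ = 0.71 + 1.44 + 1.96 + 0.90 + 2.46 = 7.47
Sum of the distinct covariances = 5.08
σ²_total = 7.47 + 2 × 5.08 = 17.63
α = (k/(k−1))·(1 − Σσ²ᵢ/σ²_total) = (5/4)·(1 − 7.47/17.63) = 0.720

α = 0.720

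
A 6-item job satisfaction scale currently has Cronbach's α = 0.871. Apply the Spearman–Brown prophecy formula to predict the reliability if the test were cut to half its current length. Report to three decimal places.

Length factor m = 1/2
α' = m·α / (1 − (1−m)·α)
   = 1/2 × 0.871 / (1 − (1 − 1/2) × 0.871)
   = 0.4355 / 0.5645 = 0.771

predicted reliability = 0.771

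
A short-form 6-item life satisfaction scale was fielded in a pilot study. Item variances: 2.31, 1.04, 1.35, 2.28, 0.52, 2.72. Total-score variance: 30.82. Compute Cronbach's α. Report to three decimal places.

Σσᵢ² = 2.31 + 1.04 + 1.35 + 2.28 + 0.52 + 2.72 = 10.22
α = (k/(k−1))·(1 − Σσᵢ²/total variance) = (6/5)·(1 − 10.22/30.82) = 0.802

α = 0.802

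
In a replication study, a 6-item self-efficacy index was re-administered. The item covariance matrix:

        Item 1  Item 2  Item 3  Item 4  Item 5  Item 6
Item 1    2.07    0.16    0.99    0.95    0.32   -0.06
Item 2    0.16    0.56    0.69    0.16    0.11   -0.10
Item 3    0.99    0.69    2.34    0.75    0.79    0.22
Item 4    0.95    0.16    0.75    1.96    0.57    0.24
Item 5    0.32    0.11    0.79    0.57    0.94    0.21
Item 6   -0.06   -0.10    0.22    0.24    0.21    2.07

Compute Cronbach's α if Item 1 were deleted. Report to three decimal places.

α = 0.601

Remaining items: Item 2, Item 3, Item 4, Item 5, Item 6 (k = 5).
Σσ²ᵢ = 0.56 + 2.34 + 1.96 + 0.94 + 2.07 = 7.87
σ²_total = 7.87 + 2 × 3.64 = 15.15
α (item deleted) = (5/4)·(1 − 7.87/15.15) = 0.601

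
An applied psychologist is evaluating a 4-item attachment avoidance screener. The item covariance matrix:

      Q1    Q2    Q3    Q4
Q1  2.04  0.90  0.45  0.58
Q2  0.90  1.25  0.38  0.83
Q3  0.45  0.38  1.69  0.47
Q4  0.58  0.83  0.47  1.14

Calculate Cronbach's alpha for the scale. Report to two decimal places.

sum of item variances = 2.04 + 1.25 + 1.69 + 1.14 = 6.12
Sum of the distinct covariances = 3.61
σ²_T = 6.12 + 2 × 3.61 = 13.34
α = (k/(k−1))·(1 − sum of item variances/σ²_T) = (4/3)·(1 − 6.12/13.34) = 0.72

Cronbach's alpha = 0.72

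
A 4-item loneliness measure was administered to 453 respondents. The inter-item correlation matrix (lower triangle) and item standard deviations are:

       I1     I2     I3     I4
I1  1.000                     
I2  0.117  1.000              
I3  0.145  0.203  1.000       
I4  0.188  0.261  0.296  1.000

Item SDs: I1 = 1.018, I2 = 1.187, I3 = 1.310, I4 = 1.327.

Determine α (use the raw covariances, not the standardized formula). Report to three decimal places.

Σσ²ᵢ = 1.018² + 1.187² + 1.310² + 1.327² = 5.9223
Covariances σ_ij = r_ij · s_i · s_j:
  σ(I1,I2) = 0.117 × 1.018 × 1.187 = 0.1414
  σ(I1,I3) = 0.145 × 1.018 × 1.310 = 0.1934
  σ(I1,I4) = 0.188 × 1.018 × 1.327 = 0.2540
  σ(I2,I3) = 0.203 × 1.187 × 1.310 = 0.3157
  σ(I2,I4) = 0.261 × 1.187 × 1.327 = 0.4111
  σ(I3,I4) = 0.296 × 1.310 × 1.327 = 0.5146
σ²_T = Σσ²ᵢ + 2·Σσ_ij = 5.9223 + 2 × 1.8302 = 9.5827
α = (4/3)·(1 − 5.9223/9.5827) = 0.509

α = 0.509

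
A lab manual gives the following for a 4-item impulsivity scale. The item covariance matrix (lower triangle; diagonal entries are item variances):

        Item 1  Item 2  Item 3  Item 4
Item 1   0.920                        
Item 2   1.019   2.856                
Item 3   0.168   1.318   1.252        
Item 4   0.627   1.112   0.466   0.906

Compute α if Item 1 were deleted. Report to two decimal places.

Remaining items: Item 2, Item 3, Item 4 (k = 3).
Σσᵢ² = 2.856 + 1.252 + 0.906 = 5.014
Var(T) = 5.014 + 2 × 2.896 = 10.806
α (item deleted) = (3/2)·(1 − 5.014/10.806) = 0.80

α = 0.80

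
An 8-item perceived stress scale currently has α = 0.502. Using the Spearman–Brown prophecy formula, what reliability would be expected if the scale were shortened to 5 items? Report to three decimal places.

predicted reliability = 0.387

Length factor m = 5/8 = 0.6250
α' = m·α / (1 − (1−m)·α)
   = 5/8 × 0.502 / (1 − (1 − 5/8) × 0.502)
   = 0.3137 / 0.8117 = 0.387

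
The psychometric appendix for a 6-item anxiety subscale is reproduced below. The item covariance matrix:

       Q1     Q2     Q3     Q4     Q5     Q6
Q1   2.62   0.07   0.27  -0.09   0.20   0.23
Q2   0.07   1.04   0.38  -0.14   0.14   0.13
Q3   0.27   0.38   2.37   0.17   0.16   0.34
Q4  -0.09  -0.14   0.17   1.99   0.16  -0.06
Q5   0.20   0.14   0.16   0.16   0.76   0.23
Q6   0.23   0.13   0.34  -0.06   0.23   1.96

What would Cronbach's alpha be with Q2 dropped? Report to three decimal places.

α = 0.312

Remaining items: Q1, Q3, Q4, Q5, Q6 (k = 5).
Σσᵢ² = 2.62 + 2.37 + 1.99 + 0.76 + 1.96 = 9.70
Var(T) = 9.70 + 2 × 1.61 = 12.92
α (item deleted) = (5/4)·(1 − 9.70/12.92) = 0.312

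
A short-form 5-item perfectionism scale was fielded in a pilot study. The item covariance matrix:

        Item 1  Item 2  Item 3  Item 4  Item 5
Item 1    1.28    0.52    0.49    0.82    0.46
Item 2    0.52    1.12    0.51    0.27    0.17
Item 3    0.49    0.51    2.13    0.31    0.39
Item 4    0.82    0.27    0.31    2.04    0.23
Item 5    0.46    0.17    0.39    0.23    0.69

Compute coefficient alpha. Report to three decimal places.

coefficient alpha = 0.668

sum of item variances = 1.28 + 1.12 + 2.13 + 2.04 + 0.69 = 7.26
Sum of off-diagonal covariances = 4.17
σ²_T = 7.26 + 2 × 4.17 = 15.60
α = (k/(k−1))·(1 − sum of item variances/σ²_T) = (5/4)·(1 − 7.26/15.60) = 0.668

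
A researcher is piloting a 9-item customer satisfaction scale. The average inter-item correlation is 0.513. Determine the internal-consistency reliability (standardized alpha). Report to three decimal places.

α = 0.905

Standardized α = k·r̄ / (1 + (k−1)·r̄) = 9 × 0.513 / (1 + 8 × 0.513)
  = 4.6170 / 5.1040 = 0.905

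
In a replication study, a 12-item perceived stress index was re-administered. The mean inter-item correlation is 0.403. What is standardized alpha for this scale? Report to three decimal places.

standardized alpha = 0.890

Standardized α = k·r̄ / (1 + (k−1)·r̄) = 12 × 0.403 / (1 + 11 × 0.403)
  = 4.8360 / 5.4330 = 0.890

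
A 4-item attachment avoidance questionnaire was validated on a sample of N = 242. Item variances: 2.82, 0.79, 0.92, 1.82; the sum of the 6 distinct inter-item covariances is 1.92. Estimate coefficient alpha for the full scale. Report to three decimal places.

α = 0.502

Σσᵢ² = 2.82 + 0.79 + 0.92 + 1.82 = 6.35
Sum of distinct covariances = 1.92
Var(T) = Σσᵢ² + 2·Σcov = 6.35 + 2 × 1.92 = 10.19
α = (4/3)·(1 − 6.35/10.19) = 0.502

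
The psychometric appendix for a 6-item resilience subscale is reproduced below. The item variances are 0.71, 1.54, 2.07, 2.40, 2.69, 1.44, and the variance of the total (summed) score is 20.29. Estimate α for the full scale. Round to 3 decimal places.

α = 0.558

Σσᵢ² = 0.71 + 1.54 + 2.07 + 2.40 + 2.69 + 1.44 = 10.85
α = (k/(k−1))·(1 − Σσᵢ²/total variance) = (6/5)·(1 − 10.85/20.29) = 0.558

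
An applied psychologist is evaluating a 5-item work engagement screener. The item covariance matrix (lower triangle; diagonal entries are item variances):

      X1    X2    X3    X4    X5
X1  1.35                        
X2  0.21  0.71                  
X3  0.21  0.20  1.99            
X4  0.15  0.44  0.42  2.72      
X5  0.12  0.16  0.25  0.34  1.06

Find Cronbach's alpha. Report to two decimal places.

Cronbach's alpha = 0.49

Σσ²ᵢ = 1.35 + 0.71 + 1.99 + 2.72 + 1.06 = 7.83
Sum of the distinct covariances = 2.50
σ²_total = 7.83 + 2 × 2.50 = 12.83
α = (k/(k−1))·(1 − Σσ²ᵢ/σ²_total) = (5/4)·(1 − 7.83/12.83) = 0.49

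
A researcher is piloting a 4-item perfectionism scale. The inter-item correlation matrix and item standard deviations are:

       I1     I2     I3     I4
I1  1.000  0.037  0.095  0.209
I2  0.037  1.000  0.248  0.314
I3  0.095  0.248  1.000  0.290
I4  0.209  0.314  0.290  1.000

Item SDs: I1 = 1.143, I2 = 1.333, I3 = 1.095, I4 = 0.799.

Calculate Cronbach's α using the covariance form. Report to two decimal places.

Σσ²ᵢ = 1.143² + 1.333² + 1.095² + 0.799² = 4.9208
Covariances σ_ij = r_ij · s_i · s_j:
  σ(I1,I2) = 0.037 × 1.143 × 1.333 = 0.0564
  σ(I1,I3) = 0.095 × 1.143 × 1.095 = 0.1189
  σ(I1,I4) = 0.209 × 1.143 × 0.799 = 0.1909
  σ(I2,I3) = 0.248 × 1.333 × 1.095 = 0.3620
  σ(I2,I4) = 0.314 × 1.333 × 0.799 = 0.3344
  σ(I3,I4) = 0.290 × 1.095 × 0.799 = 0.2537
σ²_T = Σσ²ᵢ + 2·Σσ_ij = 4.9208 + 2 × 1.3163 = 7.5534
α = (4/3)·(1 − 4.9208/7.5534) = 0.46

Cronbach's α = 0.46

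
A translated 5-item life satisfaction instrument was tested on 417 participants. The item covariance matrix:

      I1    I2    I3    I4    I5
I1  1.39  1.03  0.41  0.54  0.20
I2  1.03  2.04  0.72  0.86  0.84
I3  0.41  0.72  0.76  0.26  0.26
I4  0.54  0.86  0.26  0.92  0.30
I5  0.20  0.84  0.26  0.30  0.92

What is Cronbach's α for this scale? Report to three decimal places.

ΣVar(i) = 1.39 + 2.04 + 0.76 + 0.92 + 0.92 = 6.03
Sum of the distinct covariances = 5.42
total variance = 6.03 + 2 × 5.42 = 16.87
α = (k/(k−1))·(1 − ΣVar(i)/total variance) = (5/4)·(1 − 6.03/16.87) = 0.803

α = 0.803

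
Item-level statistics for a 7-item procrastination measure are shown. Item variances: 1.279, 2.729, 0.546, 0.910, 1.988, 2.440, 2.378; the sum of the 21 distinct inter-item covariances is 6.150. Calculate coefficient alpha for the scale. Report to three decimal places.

α = 0.584

Σσᵢ² = 1.279 + 2.729 + 0.546 + 0.910 + 1.988 + 2.440 + 2.378 = 12.270
Sum of distinct covariances = 6.150
total variance = Σσᵢ² + 2·Σcov = 12.270 + 2 × 6.150 = 24.570
α = (7/6)·(1 − 12.270/24.570) = 0.584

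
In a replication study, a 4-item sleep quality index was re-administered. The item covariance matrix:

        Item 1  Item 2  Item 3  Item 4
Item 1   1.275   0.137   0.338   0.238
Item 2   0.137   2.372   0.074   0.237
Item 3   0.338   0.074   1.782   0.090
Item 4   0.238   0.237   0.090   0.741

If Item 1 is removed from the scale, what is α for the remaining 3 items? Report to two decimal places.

Remaining items: Item 2, Item 3, Item 4 (k = 3).
Σσᵢ² = 2.372 + 1.782 + 0.741 = 4.895
σ²_total = 4.895 + 2 × 0.401 = 5.697
α (item deleted) = (3/2)·(1 − 4.895/5.697) = 0.21

α = 0.21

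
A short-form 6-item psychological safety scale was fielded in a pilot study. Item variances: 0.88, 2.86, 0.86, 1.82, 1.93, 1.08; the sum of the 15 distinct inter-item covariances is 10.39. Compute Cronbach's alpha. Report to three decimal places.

ΣVar(i) = 0.88 + 2.86 + 0.86 + 1.82 + 1.93 + 1.08 = 9.43
Sum of distinct covariances = 10.39
Var(T) = ΣVar(i) + 2·Σcov = 9.43 + 2 × 10.39 = 30.21
α = (6/5)·(1 − 9.43/30.21) = 0.825

Cronbach's alpha = 0.825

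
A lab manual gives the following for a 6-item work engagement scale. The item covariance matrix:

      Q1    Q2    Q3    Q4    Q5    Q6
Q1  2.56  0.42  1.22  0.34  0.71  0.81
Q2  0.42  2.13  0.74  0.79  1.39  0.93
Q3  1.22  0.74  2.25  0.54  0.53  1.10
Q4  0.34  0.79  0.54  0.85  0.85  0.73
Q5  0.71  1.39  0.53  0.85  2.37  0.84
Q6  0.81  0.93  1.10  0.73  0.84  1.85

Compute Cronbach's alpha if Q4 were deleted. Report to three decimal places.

Remaining items: Q1, Q2, Q3, Q5, Q6 (k = 5).
Σσ²ᵢ = 2.56 + 2.13 + 2.25 + 2.37 + 1.85 = 11.16
total variance = 11.16 + 2 × 8.69 = 28.54
α (item deleted) = (5/4)·(1 − 11.16/28.54) = 0.761

Cronbach's alpha = 0.761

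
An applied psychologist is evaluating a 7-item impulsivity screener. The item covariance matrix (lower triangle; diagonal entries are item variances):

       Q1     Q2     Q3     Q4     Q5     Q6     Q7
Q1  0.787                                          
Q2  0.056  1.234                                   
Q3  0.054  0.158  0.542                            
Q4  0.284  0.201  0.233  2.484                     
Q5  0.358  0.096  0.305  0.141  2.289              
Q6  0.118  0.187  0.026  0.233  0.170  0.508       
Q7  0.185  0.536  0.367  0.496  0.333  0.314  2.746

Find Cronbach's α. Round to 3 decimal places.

ΣVar(i) = 0.787 + 1.234 + 0.542 + 2.484 + 2.289 + 0.508 + 2.746 = 10.590
Σ_{i<j} σ_ij = 4.851
σ²_total = 10.590 + 2 × 4.851 = 20.292
α = (k/(k−1))·(1 − ΣVar(i)/σ²_total) = (7/6)·(1 − 10.590/20.292) = 0.558

Cronbach's α = 0.558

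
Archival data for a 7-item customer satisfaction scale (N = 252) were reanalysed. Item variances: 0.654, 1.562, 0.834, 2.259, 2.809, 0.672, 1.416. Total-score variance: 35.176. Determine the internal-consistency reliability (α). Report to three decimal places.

α = 0.828

Σσ²ᵢ = 0.654 + 1.562 + 0.834 + 2.259 + 2.809 + 0.672 + 1.416 = 10.206
α = (k/(k−1))·(1 − Σσ²ᵢ/σ²_total) = (7/6)·(1 − 10.206/35.176) = 0.828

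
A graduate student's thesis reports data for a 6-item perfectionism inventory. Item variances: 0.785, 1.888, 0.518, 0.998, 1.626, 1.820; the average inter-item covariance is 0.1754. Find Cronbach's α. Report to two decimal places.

α = 0.49

ΣVar(i) = 0.785 + 1.888 + 0.518 + 0.998 + 1.626 + 1.820 = 7.635
Sum of the 15 distinct covariances = 15 × 0.1754 = 2.6310
σ²_total = ΣVar(i) + 2·Σcov = 7.635 + 2 × 2.6310 = 12.8970
α = (6/5)·(1 − 7.635/12.8970) = 0.49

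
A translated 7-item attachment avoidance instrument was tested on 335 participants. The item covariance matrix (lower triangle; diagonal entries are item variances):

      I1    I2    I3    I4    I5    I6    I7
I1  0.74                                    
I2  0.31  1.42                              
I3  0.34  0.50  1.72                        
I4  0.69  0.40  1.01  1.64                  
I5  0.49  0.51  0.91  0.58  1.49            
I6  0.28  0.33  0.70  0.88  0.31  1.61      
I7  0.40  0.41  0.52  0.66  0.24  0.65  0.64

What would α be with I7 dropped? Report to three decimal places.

Remaining items: I1, I2, I3, I4, I5, I6 (k = 6).
Σσᵢ² = 0.74 + 1.42 + 1.72 + 1.64 + 1.49 + 1.61 = 8.62
σ²_T = 8.62 + 2 × 8.24 = 25.10
α (item deleted) = (6/5)·(1 − 8.62/25.10) = 0.788

α = 0.788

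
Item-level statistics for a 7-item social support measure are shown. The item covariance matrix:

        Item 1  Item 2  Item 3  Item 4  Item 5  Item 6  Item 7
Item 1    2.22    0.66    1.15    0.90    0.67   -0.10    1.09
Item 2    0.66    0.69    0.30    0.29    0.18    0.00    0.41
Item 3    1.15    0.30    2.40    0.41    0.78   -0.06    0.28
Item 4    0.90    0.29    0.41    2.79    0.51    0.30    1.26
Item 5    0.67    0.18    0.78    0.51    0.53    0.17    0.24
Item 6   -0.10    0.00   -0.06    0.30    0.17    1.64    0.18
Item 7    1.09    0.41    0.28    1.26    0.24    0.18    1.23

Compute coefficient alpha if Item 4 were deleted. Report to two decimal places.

coefficient alpha = 0.69

Remaining items: Item 1, Item 2, Item 3, Item 5, Item 6, Item 7 (k = 6).
ΣVar(i) = 2.22 + 0.69 + 2.40 + 0.53 + 1.64 + 1.23 = 8.71
total variance = 8.71 + 2 × 5.95 = 20.61
α (item deleted) = (6/5)·(1 − 8.71/20.61) = 0.69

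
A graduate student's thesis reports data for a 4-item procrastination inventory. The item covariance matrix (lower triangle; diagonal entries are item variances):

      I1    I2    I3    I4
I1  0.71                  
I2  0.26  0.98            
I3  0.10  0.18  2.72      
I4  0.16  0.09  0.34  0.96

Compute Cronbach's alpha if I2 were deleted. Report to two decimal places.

Remaining items: I1, I3, I4 (k = 3).
ΣVar(i) = 0.71 + 2.72 + 0.96 = 4.39
Var(T) = 4.39 + 2 × 0.60 = 5.59
α (item deleted) = (3/2)·(1 − 4.39/5.59) = 0.32

α = 0.32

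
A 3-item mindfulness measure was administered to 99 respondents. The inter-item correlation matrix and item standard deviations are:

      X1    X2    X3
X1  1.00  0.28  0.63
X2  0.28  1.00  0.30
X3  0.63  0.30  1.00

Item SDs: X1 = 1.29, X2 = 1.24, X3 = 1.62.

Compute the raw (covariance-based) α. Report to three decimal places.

Σσ²ᵢ = 1.29² + 1.24² + 1.62² = 5.8261
Covariances σ_ij = r_ij · s_i · s_j:
  σ(X1,X2) = 0.28 × 1.29 × 1.24 = 0.4479
  σ(X1,X3) = 0.63 × 1.29 × 1.62 = 1.3166
  σ(X2,X3) = 0.30 × 1.24 × 1.62 = 0.6026
σ²_T = Σσ²ᵢ + 2·Σσ_ij = 5.8261 + 2 × 2.3671 = 10.5603
α = (3/2)·(1 − 5.8261/10.5603) = 0.672

α = 0.672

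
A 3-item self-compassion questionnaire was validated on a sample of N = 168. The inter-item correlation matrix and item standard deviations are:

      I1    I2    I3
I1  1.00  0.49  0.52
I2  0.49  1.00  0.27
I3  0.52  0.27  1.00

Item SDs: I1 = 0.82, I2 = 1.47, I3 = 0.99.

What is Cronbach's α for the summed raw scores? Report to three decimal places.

Σσ²ᵢ = 0.82² + 1.47² + 0.99² = 3.8134
Covariances σ_ij = r_ij · s_i · s_j:
  σ(I1,I2) = 0.49 × 0.82 × 1.47 = 0.5906
  σ(I1,I3) = 0.52 × 0.82 × 0.99 = 0.4221
  σ(I2,I3) = 0.27 × 1.47 × 0.99 = 0.3929
σ²_T = Σσ²ᵢ + 2·Σσ_ij = 3.8134 + 2 × 1.4056 = 6.6246
α = (3/2)·(1 − 3.8134/6.6246) = 0.637

α = 0.637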